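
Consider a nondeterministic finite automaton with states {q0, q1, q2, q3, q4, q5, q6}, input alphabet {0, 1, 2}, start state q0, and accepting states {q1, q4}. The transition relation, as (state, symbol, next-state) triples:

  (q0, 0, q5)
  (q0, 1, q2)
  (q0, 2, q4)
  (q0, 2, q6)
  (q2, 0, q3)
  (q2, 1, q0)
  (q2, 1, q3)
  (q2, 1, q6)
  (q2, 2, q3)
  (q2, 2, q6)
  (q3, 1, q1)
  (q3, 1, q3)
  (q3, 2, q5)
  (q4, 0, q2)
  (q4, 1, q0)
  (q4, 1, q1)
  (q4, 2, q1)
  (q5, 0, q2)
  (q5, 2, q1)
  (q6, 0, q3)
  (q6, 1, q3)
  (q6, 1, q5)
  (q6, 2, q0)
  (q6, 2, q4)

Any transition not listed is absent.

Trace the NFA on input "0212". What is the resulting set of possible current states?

∅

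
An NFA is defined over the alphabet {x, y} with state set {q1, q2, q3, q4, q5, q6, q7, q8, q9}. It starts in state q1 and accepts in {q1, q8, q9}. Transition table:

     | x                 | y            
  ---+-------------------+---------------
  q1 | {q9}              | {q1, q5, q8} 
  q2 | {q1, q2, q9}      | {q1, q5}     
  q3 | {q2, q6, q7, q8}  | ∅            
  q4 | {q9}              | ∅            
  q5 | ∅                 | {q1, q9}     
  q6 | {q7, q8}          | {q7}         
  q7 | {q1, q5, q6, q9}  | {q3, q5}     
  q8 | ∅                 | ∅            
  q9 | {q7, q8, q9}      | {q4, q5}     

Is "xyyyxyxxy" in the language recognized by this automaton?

Start in {q1}.
Read 'x': q1→{q9}; now {q9}.
Read 'y': q9→{q4, q5}; now {q4, q5}.
Read 'y': q4→∅, q5→{q1, q9}; now {q1, q9}.
Read 'y': q1→{q1, q5, q8}, q9→{q4, q5}; now {q1, q4, q5, q8}.
Read 'x': q1→{q9}, q4→{q9}, q5→∅, q8→∅; now {q9}.
Read 'y': q9→{q4, q5}; now {q4, q5}.
Read 'x': q4→{q9}, q5→∅; now {q9}.
Read 'x': q9→{q7, q8, q9}; now {q7, q8, q9}.
Read 'y': q7→{q3, q5}, q8→∅, q9→{q4, q5}; now {q3, q4, q5}.
The final set {q3, q4, q5} contains no accepting state.

No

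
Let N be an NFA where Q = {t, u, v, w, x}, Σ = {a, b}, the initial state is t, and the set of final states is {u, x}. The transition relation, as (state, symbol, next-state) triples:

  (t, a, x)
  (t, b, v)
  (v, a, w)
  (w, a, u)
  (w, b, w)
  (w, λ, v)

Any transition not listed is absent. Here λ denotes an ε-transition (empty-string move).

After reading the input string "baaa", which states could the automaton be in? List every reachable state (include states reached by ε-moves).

{u, v, w}

Start in {t}.
Read 'b': t→{v}; now {v}.
Read 'a': v→{w}; union {w}; ε-closure = {v, w}.
Read 'a': v→{w}, w→{u}; union {u, w}; ε-closure = {u, v, w}.
Read 'a': u→∅, v→{w}, w→{u}; union {u, w}; ε-closure = {u, v, w}.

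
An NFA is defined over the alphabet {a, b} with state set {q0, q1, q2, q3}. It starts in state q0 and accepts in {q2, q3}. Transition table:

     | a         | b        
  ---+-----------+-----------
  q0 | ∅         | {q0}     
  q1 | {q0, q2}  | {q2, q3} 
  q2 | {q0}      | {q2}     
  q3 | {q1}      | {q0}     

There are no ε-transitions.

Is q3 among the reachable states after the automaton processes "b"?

Start in {q0}.
Read 'b': {q0} → {q0}.
State q3 is not in {q0}.

No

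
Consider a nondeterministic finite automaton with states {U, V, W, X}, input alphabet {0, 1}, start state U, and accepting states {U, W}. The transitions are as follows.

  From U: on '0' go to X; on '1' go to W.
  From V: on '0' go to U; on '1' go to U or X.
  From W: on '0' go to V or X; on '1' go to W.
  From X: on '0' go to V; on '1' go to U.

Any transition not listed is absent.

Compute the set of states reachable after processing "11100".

Start in {U}.
Read '1': U→{W}; now {W}.
Read '1': W→{W}; now {W}.
Read '1': W→{W}; now {W}.
Read '0': W→{V, X}; now {V, X}.
Read '0': V→{U}, X→{V}; now {U, V}.

{U, V}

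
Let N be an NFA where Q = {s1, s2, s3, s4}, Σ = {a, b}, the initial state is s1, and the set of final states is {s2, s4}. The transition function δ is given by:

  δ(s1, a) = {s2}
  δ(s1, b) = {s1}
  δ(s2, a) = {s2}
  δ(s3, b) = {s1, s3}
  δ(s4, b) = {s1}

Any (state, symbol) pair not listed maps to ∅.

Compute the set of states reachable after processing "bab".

Start in {s1}.
Read 'b': s1→{s1}; now {s1}.
Read 'a': s1→{s2}; now {s2}.
Read 'b': s2→∅; now ∅.

∅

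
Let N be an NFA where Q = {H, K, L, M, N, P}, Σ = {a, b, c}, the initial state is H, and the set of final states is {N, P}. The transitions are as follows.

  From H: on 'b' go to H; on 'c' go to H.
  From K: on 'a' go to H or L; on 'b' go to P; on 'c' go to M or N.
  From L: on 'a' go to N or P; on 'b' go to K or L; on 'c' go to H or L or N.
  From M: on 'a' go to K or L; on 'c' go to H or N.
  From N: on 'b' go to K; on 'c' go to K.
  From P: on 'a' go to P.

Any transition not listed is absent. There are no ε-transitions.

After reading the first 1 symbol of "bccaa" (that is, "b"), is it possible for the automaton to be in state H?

Yes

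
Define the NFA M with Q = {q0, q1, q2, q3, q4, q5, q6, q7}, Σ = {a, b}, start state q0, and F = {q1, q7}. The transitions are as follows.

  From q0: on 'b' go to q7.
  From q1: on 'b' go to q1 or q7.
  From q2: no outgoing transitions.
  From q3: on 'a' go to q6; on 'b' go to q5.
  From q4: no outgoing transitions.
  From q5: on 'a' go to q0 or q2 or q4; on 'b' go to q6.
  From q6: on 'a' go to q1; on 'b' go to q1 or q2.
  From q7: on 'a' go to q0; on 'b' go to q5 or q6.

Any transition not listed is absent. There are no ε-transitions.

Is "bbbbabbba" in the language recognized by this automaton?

Yes

Start in {q0}.
Read 'b': q0→{q7}; now {q7}.
Read 'b': q7→{q5, q6}; now {q5, q6}.
Read 'b': q5→{q6}, q6→{q1, q2}; now {q1, q2, q6}.
Read 'b': q1→{q1, q7}, q2→∅, q6→{q1, q2}; now {q1, q2, q7}.
Read 'a': q1→∅, q2→∅, q7→{q0}; now {q0}.
Read 'b': q0→{q7}; now {q7}.
Read 'b': q7→{q5, q6}; now {q5, q6}.
Read 'b': q5→{q6}, q6→{q1, q2}; now {q1, q2, q6}.
Read 'a': q1→∅, q2→∅, q6→{q1}; now {q1}.
The final set {q1} contains the accepting state q1.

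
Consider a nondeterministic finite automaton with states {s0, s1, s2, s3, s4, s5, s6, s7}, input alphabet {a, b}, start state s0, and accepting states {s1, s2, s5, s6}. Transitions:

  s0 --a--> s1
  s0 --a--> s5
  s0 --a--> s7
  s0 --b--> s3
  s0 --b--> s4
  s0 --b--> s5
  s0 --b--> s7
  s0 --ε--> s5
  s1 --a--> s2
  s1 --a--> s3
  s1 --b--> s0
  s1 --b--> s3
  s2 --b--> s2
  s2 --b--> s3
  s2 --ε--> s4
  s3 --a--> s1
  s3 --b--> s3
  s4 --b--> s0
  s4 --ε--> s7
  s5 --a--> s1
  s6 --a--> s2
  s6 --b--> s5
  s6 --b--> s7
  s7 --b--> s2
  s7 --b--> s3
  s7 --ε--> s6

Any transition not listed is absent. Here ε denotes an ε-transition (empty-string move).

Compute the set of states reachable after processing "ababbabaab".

{s0, s2, s3, s4, s5, s6, s7}

Start: ε-closure({s0}) = {s0, s5}.
Read 'a': {s0, s5} → {s1, s5, s6, s7}.
Read 'b': {s1, s5, s6, s7} → {s0, s2, s3, s4, s5, s6, s7}.
Read 'a': {s0, s2, s3, s4, s5, s6, s7} → {s1, s2, s4, s5, s6, s7}.
Read 'b': {s1, s2, s4, s5, s6, s7} → {s0, s2, s3, s4, s5, s6, s7}.
Read 'b': {s0, s2, s3, s4, s5, s6, s7} → {s0, s2, s3, s4, s5, s6, s7}.
Read 'a': {s0, s2, s3, s4, s5, s6, s7} → {s1, s2, s4, s5, s6, s7}.
Read 'b': {s1, s2, s4, s5, s6, s7} → {s0, s2, s3, s4, s5, s6, s7}.
Read 'a': {s0, s2, s3, s4, s5, s6, s7} → {s1, s2, s4, s5, s6, s7}.
Read 'a': {s1, s2, s4, s5, s6, s7} → {s1, s2, s3, s4, s6, s7}.
Read 'b': {s1, s2, s3, s4, s6, s7} → {s0, s2, s3, s4, s5, s6, s7}.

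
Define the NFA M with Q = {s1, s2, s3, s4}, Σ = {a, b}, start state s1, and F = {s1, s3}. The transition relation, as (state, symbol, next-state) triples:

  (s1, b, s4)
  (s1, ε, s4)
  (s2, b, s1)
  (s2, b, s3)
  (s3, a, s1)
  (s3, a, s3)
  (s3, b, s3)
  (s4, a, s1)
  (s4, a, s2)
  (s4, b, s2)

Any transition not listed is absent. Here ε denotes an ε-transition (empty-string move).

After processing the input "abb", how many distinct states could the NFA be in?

4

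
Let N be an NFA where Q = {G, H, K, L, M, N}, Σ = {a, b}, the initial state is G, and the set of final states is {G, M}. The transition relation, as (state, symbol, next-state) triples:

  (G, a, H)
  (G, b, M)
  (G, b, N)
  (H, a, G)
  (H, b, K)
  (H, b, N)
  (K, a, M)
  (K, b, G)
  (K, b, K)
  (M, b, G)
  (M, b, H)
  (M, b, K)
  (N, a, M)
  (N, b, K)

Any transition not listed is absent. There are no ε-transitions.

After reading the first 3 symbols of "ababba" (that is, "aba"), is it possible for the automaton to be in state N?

No

Start in {G}.
Read 'a': {G} → {H}.
Read 'b': {H} → {K, N}.
Read 'a': {K, N} → {M}.
State N is not in {M}.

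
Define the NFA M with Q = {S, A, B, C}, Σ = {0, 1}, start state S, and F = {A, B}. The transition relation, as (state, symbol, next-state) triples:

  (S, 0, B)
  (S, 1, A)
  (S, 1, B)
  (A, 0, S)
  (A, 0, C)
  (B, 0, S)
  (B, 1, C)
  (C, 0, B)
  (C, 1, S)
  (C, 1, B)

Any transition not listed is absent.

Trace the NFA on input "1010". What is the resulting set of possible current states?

Start in {S}.
Read '1': S→{A, B}; now {A, B}.
Read '0': A→{S, C}, B→{S}; now {S, C}.
Read '1': S→{A, B}, C→{S, B}; now {S, A, B}.
Read '0': S→{B}, A→{S, C}, B→{S}; now {S, B, C}.

{S, B, C}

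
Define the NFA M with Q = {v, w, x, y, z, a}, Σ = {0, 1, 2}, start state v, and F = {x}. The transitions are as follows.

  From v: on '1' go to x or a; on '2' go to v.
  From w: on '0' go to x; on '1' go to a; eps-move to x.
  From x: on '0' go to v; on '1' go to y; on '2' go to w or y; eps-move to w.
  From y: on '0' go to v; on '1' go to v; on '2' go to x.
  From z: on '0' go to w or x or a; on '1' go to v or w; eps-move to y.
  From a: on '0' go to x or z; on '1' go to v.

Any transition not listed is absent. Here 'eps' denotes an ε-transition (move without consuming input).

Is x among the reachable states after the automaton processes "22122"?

Yes

Start in {v}.
Read '2': v→{v}; now {v}.
Read '2': v→{v}; now {v}.
Read '1': v→{x, a}; union {x, a}; ε-closure = {w, x, a}.
Read '2': w→∅, x→{w, y}, a→∅; union {w, y}; ε-closure = {w, x, y}.
Read '2': w→∅, x→{w, y}, y→{x}; now {w, x, y}.
State x is in {w, x, y}.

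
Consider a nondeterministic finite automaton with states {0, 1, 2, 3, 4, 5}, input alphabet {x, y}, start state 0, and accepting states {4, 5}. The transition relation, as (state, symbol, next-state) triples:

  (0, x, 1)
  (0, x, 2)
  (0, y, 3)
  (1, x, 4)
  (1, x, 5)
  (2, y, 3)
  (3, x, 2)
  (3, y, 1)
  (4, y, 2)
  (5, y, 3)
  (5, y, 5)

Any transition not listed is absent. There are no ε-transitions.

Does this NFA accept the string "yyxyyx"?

Yes

Start in {0}.
Read 'y': 0→{3}; now {3}.
Read 'y': 3→{1}; now {1}.
Read 'x': 1→{4, 5}; now {4, 5}.
Read 'y': 4→{2}, 5→{3, 5}; now {2, 3, 5}.
Read 'y': 2→{3}, 3→{1}, 5→{3, 5}; now {1, 3, 5}.
Read 'x': 1→{4, 5}, 3→{2}, 5→∅; now {2, 4, 5}.
The final set {2, 4, 5} contains the accepting states 4, 5.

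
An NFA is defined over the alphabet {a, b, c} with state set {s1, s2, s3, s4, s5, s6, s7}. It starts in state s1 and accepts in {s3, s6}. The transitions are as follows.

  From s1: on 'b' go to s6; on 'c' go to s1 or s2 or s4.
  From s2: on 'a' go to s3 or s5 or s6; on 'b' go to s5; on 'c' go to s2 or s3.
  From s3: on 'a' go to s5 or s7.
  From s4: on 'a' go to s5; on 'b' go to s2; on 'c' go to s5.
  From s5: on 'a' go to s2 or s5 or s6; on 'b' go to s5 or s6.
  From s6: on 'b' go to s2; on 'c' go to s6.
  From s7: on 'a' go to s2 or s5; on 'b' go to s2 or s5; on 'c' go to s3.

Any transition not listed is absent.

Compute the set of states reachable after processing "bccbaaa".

{s2, s3, s5, s6}

Start in {s1}.
Read 'b': {s1} → {s6}.
Read 'c': {s6} → {s6}.
Read 'c': {s6} → {s6}.
Read 'b': {s6} → {s2}.
Read 'a': {s2} → {s3, s5, s6}.
Read 'a': {s3, s5, s6} → {s2, s5, s6, s7}.
Read 'a': {s2, s5, s6, s7} → {s2, s3, s5, s6}.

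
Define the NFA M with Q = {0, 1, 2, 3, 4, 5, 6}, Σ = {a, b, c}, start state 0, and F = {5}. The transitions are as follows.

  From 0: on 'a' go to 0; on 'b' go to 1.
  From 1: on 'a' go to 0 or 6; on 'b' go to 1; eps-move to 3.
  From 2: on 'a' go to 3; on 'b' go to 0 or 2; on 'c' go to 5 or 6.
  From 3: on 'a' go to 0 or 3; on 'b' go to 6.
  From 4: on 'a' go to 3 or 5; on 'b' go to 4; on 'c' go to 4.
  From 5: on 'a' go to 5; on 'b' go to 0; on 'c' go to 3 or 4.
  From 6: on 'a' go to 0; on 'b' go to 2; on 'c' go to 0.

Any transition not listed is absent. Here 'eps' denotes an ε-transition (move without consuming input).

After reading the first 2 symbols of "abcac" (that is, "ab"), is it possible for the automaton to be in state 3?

Start in {0}.
Read 'a': {0} → {0}.
Read 'b': {0} → {1, 3}.
State 3 is in {1, 3}.

Yes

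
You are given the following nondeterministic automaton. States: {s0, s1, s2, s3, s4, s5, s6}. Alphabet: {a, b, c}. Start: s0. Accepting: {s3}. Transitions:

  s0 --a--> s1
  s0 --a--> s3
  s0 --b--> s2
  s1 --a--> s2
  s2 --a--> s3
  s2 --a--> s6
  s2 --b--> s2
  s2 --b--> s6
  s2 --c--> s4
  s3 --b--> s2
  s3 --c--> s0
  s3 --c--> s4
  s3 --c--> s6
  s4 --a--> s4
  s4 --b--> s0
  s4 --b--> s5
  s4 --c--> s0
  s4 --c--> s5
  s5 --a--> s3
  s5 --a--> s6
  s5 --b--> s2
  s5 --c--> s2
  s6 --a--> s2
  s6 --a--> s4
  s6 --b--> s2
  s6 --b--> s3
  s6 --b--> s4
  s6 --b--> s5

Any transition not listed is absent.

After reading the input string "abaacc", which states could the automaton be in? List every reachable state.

Start in {s0}.
Read 'a': s0→{s1, s3}; now {s1, s3}.
Read 'b': s1→∅, s3→{s2}; now {s2}.
Read 'a': s2→{s3, s6}; now {s3, s6}.
Read 'a': s3→∅, s6→{s2, s4}; now {s2, s4}.
Read 'c': s2→{s4}, s4→{s0, s5}; now {s0, s4, s5}.
Read 'c': s0→∅, s4→{s0, s5}, s5→{s2}; now {s0, s2, s5}.

{s0, s2, s5}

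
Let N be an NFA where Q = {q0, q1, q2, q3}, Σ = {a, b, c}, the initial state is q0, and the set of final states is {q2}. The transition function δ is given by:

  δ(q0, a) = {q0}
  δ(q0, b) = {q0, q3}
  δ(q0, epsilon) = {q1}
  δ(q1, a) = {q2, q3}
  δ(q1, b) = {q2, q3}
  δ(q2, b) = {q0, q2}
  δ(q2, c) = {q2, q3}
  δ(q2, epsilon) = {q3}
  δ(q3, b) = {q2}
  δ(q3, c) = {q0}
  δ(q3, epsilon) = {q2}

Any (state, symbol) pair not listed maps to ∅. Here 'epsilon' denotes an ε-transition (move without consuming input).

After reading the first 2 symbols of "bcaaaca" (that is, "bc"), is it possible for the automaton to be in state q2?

Yes

Start: ε-closure({q0}) = {q0, q1}.
Read 'b': q0→{q0, q3}, q1→{q2, q3}; union {q0, q2, q3}; ε-closure = {q0, q1, q2, q3}.
Read 'c': q0→∅, q1→∅, q2→{q2, q3}, q3→{q0}; union {q0, q2, q3}; ε-closure = {q0, q1, q2, q3}.
State q2 is in {q0, q1, q2, q3}.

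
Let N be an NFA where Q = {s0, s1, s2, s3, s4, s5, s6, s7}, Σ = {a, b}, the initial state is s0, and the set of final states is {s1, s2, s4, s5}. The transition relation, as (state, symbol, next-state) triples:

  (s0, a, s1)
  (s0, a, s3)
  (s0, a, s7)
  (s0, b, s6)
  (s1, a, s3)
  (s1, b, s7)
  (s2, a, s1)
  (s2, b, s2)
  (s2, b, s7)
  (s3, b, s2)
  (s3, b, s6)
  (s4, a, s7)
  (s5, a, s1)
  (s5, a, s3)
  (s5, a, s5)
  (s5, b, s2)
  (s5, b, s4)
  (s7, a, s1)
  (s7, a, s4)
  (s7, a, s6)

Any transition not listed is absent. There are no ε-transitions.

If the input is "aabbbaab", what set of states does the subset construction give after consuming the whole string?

{s2, s6}

Start in {s0}.
Read 'a': s0→{s1, s3, s7}; now {s1, s3, s7}.
Read 'a': s1→{s3}, s3→∅, s7→{s1, s4, s6}; now {s1, s3, s4, s6}.
Read 'b': s1→{s7}, s3→{s2, s6}, s4→∅, s6→∅; now {s2, s6, s7}.
Read 'b': s2→{s2, s7}, s6→∅, s7→∅; now {s2, s7}.
Read 'b': s2→{s2, s7}, s7→∅; now {s2, s7}.
Read 'a': s2→{s1}, s7→{s1, s4, s6}; now {s1, s4, s6}.
Read 'a': s1→{s3}, s4→{s7}, s6→∅; now {s3, s7}.
Read 'b': s3→{s2, s6}, s7→∅; now {s2, s6}.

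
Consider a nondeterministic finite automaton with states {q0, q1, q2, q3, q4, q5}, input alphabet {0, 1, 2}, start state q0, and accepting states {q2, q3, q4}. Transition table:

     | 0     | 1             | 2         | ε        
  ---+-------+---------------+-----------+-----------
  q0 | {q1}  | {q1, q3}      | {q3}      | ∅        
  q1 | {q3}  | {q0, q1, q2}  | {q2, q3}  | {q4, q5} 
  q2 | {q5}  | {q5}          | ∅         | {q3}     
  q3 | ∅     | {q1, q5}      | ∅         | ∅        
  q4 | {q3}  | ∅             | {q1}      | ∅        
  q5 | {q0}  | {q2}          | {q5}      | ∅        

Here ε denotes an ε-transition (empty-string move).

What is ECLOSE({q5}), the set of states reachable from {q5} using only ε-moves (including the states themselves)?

{q5}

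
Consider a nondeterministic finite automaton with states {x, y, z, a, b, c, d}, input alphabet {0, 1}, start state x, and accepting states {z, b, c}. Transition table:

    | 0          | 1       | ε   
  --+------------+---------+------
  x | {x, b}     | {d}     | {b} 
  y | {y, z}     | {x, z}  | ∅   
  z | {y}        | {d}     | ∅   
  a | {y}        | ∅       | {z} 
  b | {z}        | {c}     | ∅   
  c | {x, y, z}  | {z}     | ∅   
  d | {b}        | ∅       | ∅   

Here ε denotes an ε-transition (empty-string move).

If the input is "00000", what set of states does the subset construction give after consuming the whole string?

{x, y, z, b}

Start: ε-closure({x}) = {x, b}.
Read '0': x→{x, b}, b→{z}; now {x, z, b}.
Read '0': x→{x, b}, z→{y}, b→{z}; now {x, y, z, b}.
Read '0': x→{x, b}, y→{y, z}, z→{y}, b→{z}; now {x, y, z, b}.
Read '0': x→{x, b}, y→{y, z}, z→{y}, b→{z}; now {x, y, z, b}.
Read '0': x→{x, b}, y→{y, z}, z→{y}, b→{z}; now {x, y, z, b}.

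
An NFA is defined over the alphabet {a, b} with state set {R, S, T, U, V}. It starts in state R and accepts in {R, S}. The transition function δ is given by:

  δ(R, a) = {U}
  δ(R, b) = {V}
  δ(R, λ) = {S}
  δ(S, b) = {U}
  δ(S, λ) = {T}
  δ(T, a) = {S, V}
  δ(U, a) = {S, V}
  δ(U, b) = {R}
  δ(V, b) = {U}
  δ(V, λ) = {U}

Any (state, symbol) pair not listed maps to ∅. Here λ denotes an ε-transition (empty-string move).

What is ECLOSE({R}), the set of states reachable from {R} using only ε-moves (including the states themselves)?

Begin with {R}.
ε-move R → S; add S.
ε-move S → T; add T.

{R, S, T}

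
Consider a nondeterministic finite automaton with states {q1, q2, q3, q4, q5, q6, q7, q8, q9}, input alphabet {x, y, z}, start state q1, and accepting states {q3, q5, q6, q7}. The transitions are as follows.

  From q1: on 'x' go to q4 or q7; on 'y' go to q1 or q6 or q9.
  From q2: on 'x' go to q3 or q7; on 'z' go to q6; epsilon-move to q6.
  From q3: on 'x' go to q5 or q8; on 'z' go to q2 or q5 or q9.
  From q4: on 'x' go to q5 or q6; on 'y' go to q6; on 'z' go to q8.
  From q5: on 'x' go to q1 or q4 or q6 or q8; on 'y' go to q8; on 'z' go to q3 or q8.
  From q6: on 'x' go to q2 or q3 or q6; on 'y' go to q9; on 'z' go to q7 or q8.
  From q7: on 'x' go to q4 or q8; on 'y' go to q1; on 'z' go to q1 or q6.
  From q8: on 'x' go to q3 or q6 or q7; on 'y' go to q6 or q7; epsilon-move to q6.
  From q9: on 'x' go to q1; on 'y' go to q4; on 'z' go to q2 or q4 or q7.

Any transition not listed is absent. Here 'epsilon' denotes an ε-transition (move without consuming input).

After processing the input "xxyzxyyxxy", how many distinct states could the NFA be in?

5

Start in {q1}.
Read 'x': {q1} → {q4, q7}.
Read 'x': {q4, q7} → {q4, q5, q6, q8}.
Read 'y': {q4, q5, q6, q8} → {q6, q7, q8, q9}.
Read 'z': {q6, q7, q8, q9} → {q1, q2, q4, q6, q7, q8}.
Read 'x': {q1, q2, q4, q6, q7, q8} → {q2, q3, q4, q5, q6, q7, q8}.
Read 'y': {q2, q3, q4, q5, q6, q7, q8} → {q1, q6, q7, q8, q9}.
Read 'y': {q1, q6, q7, q8, q9} → {q1, q4, q6, q7, q9}.
Read 'x': {q1, q4, q6, q7, q9} → {q1, q2, q3, q4, q5, q6, q7, q8}.
Read 'x': {q1, q2, q3, q4, q5, q6, q7, q8} → {q1, q2, q3, q4, q5, q6, q7, q8}.
Read 'y': {q1, q2, q3, q4, q5, q6, q7, q8} → {q1, q6, q7, q8, q9}.
That set has 5 states.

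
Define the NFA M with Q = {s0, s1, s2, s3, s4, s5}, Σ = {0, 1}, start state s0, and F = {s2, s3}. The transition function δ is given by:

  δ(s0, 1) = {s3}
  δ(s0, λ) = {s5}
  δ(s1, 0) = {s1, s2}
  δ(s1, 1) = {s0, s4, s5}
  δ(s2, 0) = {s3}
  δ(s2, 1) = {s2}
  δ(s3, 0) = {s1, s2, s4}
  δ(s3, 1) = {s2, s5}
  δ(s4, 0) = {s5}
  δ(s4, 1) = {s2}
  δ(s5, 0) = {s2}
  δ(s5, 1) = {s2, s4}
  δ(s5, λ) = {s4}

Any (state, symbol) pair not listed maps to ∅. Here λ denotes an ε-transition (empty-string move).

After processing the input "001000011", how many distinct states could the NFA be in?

3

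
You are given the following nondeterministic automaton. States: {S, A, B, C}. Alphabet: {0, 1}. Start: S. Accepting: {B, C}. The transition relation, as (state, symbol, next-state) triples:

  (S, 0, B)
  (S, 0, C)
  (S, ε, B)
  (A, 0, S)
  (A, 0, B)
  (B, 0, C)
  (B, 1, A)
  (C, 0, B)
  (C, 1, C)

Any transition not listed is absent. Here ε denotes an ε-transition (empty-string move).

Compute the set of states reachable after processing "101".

{A}

Start: ε-closure({S}) = {S, B}.
Read '1': S→∅, B→{A}; now {A}.
Read '0': A→{S, B}; now {S, B}.
Read '1': S→∅, B→{A}; now {A}.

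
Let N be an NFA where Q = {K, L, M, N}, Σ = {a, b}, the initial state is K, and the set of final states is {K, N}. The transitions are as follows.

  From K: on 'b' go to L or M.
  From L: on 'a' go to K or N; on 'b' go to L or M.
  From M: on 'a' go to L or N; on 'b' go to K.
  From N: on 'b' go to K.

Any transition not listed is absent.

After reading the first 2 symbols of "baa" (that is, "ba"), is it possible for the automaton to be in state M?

No

Start in {K}.
Read 'b': K→{L, M}; now {L, M}.
Read 'a': L→{K, N}, M→{L, N}; now {K, L, N}.
State M is not in {K, L, N}.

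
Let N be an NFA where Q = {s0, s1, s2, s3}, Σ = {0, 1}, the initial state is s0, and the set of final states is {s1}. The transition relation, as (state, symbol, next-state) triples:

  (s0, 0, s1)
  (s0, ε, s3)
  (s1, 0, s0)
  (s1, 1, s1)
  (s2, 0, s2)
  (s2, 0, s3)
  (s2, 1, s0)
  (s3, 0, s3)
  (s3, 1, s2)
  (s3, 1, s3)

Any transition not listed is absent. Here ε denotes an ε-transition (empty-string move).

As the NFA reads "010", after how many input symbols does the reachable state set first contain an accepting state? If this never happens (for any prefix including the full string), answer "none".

1

Start: ε-closure({s0}) = {s0, s3}.
Read '0': s0→{s1}, s3→{s3}; now {s1, s3}.
None of the earlier sets intersect F, but {s1, s3} does.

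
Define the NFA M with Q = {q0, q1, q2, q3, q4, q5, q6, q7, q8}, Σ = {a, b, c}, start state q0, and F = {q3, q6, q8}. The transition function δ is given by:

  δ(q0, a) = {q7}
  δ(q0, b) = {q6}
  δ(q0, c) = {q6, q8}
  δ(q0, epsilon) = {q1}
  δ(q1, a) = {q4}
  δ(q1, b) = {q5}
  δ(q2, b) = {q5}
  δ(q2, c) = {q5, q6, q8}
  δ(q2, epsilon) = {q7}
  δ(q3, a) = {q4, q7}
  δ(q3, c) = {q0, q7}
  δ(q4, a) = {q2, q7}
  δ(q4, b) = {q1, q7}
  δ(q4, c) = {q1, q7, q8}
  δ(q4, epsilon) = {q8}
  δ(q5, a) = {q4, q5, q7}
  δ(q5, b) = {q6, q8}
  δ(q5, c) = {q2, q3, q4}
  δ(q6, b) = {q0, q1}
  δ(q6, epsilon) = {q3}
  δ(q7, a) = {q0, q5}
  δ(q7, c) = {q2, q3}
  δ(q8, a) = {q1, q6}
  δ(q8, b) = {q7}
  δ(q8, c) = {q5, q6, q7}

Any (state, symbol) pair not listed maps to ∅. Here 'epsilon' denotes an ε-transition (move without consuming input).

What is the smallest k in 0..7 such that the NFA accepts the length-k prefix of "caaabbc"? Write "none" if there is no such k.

1

Start: ε-closure({q0}) = {q0, q1}.
Read 'c': {q0, q1} → {q3, q6, q8}.
None of the earlier sets intersect F, but {q3, q6, q8} does.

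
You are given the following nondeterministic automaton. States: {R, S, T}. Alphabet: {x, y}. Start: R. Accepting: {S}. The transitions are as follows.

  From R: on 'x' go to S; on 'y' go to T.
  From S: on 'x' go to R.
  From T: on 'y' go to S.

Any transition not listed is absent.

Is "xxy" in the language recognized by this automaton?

No

Start in {R}.
Read 'x': R→{S}; now {S}.
Read 'x': S→{R}; now {R}.
Read 'y': R→{T}; now {T}.
The final set {T} contains no accepting state.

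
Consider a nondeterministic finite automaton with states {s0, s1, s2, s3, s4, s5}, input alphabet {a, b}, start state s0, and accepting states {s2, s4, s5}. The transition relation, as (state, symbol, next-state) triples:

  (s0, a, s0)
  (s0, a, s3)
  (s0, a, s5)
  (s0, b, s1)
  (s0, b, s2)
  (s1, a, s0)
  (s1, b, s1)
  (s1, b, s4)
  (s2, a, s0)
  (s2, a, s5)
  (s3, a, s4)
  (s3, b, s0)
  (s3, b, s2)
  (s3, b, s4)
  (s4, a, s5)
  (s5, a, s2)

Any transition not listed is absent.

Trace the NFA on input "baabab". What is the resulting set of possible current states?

Start in {s0}.
Read 'b': {s0} → {s1, s2}.
Read 'a': {s1, s2} → {s0, s5}.
Read 'a': {s0, s5} → {s0, s2, s3, s5}.
Read 'b': {s0, s2, s3, s5} → {s0, s1, s2, s4}.
Read 'a': {s0, s1, s2, s4} → {s0, s3, s5}.
Read 'b': {s0, s3, s5} → {s0, s1, s2, s4}.

{s0, s1, s2, s4}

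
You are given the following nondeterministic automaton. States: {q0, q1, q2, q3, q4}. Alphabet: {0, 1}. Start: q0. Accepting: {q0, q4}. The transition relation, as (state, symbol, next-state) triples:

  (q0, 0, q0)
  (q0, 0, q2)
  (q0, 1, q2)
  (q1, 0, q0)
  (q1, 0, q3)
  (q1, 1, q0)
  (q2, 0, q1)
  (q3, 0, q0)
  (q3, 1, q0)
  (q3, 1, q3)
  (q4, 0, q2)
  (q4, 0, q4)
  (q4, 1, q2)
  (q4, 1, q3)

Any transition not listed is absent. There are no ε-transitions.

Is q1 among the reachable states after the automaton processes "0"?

No

Start in {q0}.
Read '0': {q0} → {q0, q2}.
State q1 is not in {q0, q2}.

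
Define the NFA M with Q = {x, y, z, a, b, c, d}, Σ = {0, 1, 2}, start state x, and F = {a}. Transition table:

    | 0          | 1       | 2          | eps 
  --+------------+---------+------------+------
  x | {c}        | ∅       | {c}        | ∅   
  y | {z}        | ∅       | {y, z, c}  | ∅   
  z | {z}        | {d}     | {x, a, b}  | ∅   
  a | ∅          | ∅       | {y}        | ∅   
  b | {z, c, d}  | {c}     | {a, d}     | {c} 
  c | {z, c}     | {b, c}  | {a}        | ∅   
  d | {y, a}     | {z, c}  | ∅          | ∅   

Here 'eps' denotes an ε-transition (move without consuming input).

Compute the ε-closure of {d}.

{d}

Begin with {d}.
No ε-moves leave this set, so the closure equals the set itself.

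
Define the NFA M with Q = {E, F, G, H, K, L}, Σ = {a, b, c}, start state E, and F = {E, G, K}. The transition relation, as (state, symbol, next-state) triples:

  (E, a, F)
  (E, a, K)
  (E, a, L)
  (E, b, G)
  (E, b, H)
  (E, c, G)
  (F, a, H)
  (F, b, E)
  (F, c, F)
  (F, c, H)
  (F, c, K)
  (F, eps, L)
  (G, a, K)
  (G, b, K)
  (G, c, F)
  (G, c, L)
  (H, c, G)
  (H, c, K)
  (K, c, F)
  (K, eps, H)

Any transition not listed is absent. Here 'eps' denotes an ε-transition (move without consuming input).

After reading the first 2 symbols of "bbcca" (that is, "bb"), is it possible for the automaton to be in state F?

Start in {E}.
Read 'b': E→{G, H}; now {G, H}.
Read 'b': G→{K}, H→∅; union {K}; ε-closure = {H, K}.
State F is not in {H, K}.

No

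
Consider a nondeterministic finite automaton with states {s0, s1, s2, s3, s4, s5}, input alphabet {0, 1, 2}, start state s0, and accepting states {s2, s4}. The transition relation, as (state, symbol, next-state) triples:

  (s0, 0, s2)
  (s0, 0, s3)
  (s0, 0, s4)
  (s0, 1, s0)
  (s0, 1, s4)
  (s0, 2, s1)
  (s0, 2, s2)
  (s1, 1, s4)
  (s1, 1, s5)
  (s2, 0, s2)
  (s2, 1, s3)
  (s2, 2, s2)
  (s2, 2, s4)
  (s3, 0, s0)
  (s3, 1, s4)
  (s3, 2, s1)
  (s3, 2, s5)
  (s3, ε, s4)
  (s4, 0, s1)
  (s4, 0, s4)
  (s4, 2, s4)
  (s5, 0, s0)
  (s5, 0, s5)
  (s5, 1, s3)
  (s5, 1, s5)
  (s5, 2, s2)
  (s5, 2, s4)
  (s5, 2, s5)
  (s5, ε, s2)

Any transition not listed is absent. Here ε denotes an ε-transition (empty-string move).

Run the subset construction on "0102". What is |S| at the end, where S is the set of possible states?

3

Start in {s0}.
Read '0': {s0} → {s2, s3, s4}.
Read '1': {s2, s3, s4} → {s3, s4}.
Read '0': {s3, s4} → {s0, s1, s4}.
Read '2': {s0, s1, s4} → {s1, s2, s4}.
That set has 3 states.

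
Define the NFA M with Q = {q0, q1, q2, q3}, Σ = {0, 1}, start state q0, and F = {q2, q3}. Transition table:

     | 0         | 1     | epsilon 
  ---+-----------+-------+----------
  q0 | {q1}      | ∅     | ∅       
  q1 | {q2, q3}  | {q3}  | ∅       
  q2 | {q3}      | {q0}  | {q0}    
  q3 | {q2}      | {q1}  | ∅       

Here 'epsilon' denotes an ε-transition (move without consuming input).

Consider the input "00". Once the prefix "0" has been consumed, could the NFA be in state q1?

Yes

Start in {q0}.
Read '0': {q0} → {q1}.
State q1 is in {q1}.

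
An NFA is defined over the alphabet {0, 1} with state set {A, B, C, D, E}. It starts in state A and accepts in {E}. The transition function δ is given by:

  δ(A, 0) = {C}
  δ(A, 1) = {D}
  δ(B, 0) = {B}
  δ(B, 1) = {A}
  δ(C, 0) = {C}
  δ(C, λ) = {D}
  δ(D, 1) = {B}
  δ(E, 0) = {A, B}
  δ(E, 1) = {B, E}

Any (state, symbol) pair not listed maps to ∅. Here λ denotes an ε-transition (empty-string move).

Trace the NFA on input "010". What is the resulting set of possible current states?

{B}

Start in {A}.
Read '0': A→{C}; union {C}; ε-closure = {C, D}.
Read '1': C→∅, D→{B}; now {B}.
Read '0': B→{B}; now {B}.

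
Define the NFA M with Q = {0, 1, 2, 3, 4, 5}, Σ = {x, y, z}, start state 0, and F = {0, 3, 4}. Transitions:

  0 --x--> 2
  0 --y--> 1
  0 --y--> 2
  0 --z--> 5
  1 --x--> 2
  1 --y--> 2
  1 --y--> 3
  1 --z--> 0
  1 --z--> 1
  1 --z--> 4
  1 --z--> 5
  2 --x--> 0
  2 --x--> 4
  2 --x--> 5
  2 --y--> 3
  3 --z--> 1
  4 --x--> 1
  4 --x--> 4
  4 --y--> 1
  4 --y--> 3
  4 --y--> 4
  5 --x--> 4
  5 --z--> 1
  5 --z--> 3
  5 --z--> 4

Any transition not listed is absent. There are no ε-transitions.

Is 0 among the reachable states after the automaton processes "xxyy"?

No

Start in {0}.
Read 'x': 0→{2}; now {2}.
Read 'x': 2→{0, 4, 5}; now {0, 4, 5}.
Read 'y': 0→{1, 2}, 4→{1, 3, 4}, 5→∅; now {1, 2, 3, 4}.
Read 'y': 1→{2, 3}, 2→{3}, 3→∅, 4→{1, 3, 4}; now {1, 2, 3, 4}.
State 0 is not in {1, 2, 3, 4}.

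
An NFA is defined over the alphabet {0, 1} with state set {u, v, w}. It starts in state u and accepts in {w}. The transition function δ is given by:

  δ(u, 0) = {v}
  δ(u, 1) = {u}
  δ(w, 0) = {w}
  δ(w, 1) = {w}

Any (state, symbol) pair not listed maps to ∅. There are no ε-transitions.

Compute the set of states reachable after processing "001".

∅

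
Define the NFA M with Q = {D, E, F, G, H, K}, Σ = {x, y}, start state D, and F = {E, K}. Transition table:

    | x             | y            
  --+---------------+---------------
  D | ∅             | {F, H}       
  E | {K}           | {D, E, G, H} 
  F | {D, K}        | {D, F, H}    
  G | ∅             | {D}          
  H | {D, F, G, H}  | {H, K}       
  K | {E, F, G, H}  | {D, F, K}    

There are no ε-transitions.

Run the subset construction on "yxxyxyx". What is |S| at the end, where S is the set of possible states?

6

Start in {D}.
Read 'y': {D} → {F, H}.
Read 'x': {F, H} → {D, F, G, H, K}.
Read 'x': {D, F, G, H, K} → {D, E, F, G, H, K}.
Read 'y': {D, E, F, G, H, K} → {D, E, F, G, H, K}.
Read 'x': {D, E, F, G, H, K} → {D, E, F, G, H, K}.
Read 'y': {D, E, F, G, H, K} → {D, E, F, G, H, K}.
Read 'x': {D, E, F, G, H, K} → {D, E, F, G, H, K}.
That set has 6 states.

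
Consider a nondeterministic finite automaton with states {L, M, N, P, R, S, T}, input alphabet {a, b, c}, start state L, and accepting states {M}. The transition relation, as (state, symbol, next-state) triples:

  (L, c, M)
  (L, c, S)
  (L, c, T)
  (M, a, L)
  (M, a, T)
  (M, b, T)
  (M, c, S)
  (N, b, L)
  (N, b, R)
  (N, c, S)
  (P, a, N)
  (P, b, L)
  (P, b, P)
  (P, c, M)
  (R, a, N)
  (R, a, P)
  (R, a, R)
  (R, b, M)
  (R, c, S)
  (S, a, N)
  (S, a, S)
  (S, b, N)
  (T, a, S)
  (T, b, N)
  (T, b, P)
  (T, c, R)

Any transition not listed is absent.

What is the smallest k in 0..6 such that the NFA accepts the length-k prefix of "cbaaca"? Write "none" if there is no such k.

Start in {L}.
Read 'c': L→{M, S, T}; now {M, S, T}.
None of the earlier sets intersect F, but {M, S, T} does.

1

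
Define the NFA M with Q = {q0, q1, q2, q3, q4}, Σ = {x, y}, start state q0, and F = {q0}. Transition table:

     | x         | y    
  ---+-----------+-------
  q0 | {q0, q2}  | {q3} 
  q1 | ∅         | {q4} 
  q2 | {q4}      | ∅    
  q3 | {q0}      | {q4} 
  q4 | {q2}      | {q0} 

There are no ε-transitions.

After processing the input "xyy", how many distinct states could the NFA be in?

1

Start in {q0}.
Read 'x': q0→{q0, q2}; now {q0, q2}.
Read 'y': q0→{q3}, q2→∅; now {q3}.
Read 'y': q3→{q4}; now {q4}.
That set has 1 state.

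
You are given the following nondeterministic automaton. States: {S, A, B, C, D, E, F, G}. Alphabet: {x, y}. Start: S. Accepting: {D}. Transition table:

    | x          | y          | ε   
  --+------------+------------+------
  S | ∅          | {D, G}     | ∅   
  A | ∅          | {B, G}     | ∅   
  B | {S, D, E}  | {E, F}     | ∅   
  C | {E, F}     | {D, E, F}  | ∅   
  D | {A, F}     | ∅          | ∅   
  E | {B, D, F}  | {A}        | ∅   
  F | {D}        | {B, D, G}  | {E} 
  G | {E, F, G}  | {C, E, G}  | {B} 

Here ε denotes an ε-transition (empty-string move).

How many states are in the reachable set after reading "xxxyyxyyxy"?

Start in {S}.
Read 'x': S→∅; now ∅.
The set is empty and remains empty for the remaining 9 symbols.
That set has 0 states.

0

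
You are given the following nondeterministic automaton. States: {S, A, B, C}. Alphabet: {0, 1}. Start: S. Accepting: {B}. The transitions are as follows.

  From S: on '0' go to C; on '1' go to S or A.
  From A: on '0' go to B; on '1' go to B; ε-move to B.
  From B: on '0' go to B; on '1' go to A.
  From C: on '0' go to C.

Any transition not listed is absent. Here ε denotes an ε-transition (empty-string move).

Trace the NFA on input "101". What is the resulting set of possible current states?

{A, B}

Start in {S}.
Read '1': {S} → {S, A, B}.
Read '0': {S, A, B} → {B, C}.
Read '1': {B, C} → {A, B}.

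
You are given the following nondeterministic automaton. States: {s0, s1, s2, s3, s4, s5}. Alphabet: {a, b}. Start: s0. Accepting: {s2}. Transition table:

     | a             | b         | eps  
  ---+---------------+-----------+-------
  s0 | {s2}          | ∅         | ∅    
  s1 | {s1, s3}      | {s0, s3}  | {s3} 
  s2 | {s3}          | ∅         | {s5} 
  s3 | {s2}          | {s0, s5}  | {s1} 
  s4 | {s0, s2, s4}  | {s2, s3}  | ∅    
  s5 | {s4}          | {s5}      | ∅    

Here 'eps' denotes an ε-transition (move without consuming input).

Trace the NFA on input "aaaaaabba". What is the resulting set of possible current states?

Start in {s0}.
Read 'a': {s0} → {s2, s5}.
Read 'a': {s2, s5} → {s1, s3, s4}.
Read 'a': {s1, s3, s4} → {s0, s1, s2, s3, s4, s5}.
Read 'a': {s0, s1, s2, s3, s4, s5} → {s0, s1, s2, s3, s4, s5}.
Read 'a': {s0, s1, s2, s3, s4, s5} → {s0, s1, s2, s3, s4, s5}.
Read 'a': {s0, s1, s2, s3, s4, s5} → {s0, s1, s2, s3, s4, s5}.
Read 'b': {s0, s1, s2, s3, s4, s5} → {s0, s1, s2, s3, s5}.
Read 'b': {s0, s1, s2, s3, s5} → {s0, s1, s3, s5}.
Read 'a': {s0, s1, s3, s5} → {s1, s2, s3, s4, s5}.

{s1, s2, s3, s4, s5}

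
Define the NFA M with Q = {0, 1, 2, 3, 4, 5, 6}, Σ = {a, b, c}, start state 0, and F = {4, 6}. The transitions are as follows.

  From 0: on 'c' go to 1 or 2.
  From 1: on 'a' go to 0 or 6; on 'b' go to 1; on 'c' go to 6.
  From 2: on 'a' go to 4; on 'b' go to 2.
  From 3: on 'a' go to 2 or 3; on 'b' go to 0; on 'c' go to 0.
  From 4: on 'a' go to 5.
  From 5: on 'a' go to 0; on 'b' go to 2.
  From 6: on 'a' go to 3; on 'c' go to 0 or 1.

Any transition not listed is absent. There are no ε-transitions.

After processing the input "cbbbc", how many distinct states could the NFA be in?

1

Start in {0}.
Read 'c': {0} → {1, 2}.
Read 'b': {1, 2} → {1, 2}.
Read 'b': {1, 2} → {1, 2}.
Read 'b': {1, 2} → {1, 2}.
Read 'c': {1, 2} → {6}.
That set has 1 state.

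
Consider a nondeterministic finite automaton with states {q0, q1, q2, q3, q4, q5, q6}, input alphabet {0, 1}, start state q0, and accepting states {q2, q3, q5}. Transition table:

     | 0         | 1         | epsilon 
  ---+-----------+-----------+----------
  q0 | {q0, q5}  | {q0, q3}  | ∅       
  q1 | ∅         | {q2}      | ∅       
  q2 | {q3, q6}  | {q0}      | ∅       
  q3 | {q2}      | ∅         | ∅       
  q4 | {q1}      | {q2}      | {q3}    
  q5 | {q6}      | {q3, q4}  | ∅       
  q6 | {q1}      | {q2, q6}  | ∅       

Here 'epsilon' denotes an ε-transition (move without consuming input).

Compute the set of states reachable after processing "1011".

Start in {q0}.
Read '1': {q0} → {q0, q3}.
Read '0': {q0, q3} → {q0, q2, q5}.
Read '1': {q0, q2, q5} → {q0, q3, q4}.
Read '1': {q0, q3, q4} → {q0, q2, q3}.

{q0, q2, q3}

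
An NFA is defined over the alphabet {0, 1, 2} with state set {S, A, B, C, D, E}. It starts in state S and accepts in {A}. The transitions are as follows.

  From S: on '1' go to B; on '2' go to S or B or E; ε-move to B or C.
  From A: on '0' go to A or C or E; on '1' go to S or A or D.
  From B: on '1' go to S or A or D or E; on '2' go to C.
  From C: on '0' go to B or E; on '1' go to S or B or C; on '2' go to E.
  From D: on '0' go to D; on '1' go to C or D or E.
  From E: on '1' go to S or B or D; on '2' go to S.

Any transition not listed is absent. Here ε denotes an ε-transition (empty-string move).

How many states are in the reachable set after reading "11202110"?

Start: ε-closure({S}) = {S, B, C}.
Read '1': S→{B}, B→{S, A, D, E}, C→{S, B, C}; now {S, A, B, C, D, E}.
Read '1': S→{B}, A→{S, A, D}, B→{S, A, D, E}, C→{S, B, C}, D→{C, D, E}, E→{S, B, D}; now {S, A, B, C, D, E}.
Read '2': S→{S, B, E}, A→∅, B→{C}, C→{E}, D→∅, E→{S}; now {S, B, C, E}.
Read '0': S→∅, B→∅, C→{B, E}, E→∅; now {B, E}.
Read '2': B→{C}, E→{S}; union {S, C}; ε-closure = {S, B, C}.
Read '1': S→{B}, B→{S, A, D, E}, C→{S, B, C}; now {S, A, B, C, D, E}.
Read '1': S→{B}, A→{S, A, D}, B→{S, A, D, E}, C→{S, B, C}, D→{C, D, E}, E→{S, B, D}; now {S, A, B, C, D, E}.
Read '0': S→∅, A→{A, C, E}, B→∅, C→{B, E}, D→{D}, E→∅; now {A, B, C, D, E}.
That set has 5 states.

5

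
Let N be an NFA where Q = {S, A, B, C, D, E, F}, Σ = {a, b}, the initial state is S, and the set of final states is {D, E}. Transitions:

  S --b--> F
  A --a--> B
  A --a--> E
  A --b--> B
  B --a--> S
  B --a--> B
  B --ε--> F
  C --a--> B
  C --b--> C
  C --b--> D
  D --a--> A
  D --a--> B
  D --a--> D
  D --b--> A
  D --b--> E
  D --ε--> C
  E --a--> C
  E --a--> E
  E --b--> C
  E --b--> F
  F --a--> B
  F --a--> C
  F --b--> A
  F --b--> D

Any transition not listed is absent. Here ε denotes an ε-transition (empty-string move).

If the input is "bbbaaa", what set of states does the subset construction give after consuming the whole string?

Start in {S}.
Read 'b': S→{F}; now {F}.
Read 'b': F→{A, D}; union {A, D}; ε-closure = {A, C, D}.
Read 'b': A→{B}, C→{C, D}, D→{A, E}; union {A, B, C, D, E}; ε-closure = {A, B, C, D, E, F}.
Read 'a': A→{B, E}, B→{S, B}, C→{B}, D→{A, B, D}, E→{C, E}, F→{B, C}; union {S, A, B, C, D, E}; ε-closure = {S, A, B, C, D, E, F}.
Read 'a': S→∅, A→{B, E}, B→{S, B}, C→{B}, D→{A, B, D}, E→{C, E}, F→{B, C}; union {S, A, B, C, D, E}; ε-closure = {S, A, B, C, D, E, F}.
Read 'a': S→∅, A→{B, E}, B→{S, B}, C→{B}, D→{A, B, D}, E→{C, E}, F→{B, C}; union {S, A, B, C, D, E}; ε-closure = {S, A, B, C, D, E, F}.

{S, A, B, C, D, E, F}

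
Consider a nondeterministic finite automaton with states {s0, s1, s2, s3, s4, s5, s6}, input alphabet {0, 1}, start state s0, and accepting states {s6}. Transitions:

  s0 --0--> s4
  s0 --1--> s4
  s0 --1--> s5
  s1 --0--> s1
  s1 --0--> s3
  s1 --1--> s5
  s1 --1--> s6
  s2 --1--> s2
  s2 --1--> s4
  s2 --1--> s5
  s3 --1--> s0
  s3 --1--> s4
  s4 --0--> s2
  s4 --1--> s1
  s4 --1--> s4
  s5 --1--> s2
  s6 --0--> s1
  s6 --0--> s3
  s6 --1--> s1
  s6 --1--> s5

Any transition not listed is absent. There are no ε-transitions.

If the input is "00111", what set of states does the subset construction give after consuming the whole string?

{s1, s2, s4, s5, s6}

Start in {s0}.
Read '0': {s0} → {s4}.
Read '0': {s4} → {s2}.
Read '1': {s2} → {s2, s4, s5}.
Read '1': {s2, s4, s5} → {s1, s2, s4, s5}.
Read '1': {s1, s2, s4, s5} → {s1, s2, s4, s5, s6}.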